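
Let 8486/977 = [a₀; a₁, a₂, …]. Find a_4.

2

8486 = 8·977 + 670   →  a_0 = 8
977 = 1·670 + 307   →  a_1 = 1
670 = 2·307 + 56   →  a_2 = 2
307 = 5·56 + 27   →  a_3 = 5
56 = 2·27 + 2   →  a_4 = 2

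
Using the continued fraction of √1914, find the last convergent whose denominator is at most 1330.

√1914 = [43; 1, 2, 1, 86, …] (period length 4).
Convergents:
  p_0/q_0 = 43/1
  p_1/q_1 = 44/1
  p_2/q_2 = 131/3
  p_3/q_3 = 175/4
  p_4/q_4 = 15181/347
  p_5/q_5 = 15356/351
  p_6/q_6 = 45893/1049
  p_7/q_7 = 61249/1400
q_6 = 1049 ≤ 1330 < 1400 = q_7, so the answer is 45893/1049.

45893/1049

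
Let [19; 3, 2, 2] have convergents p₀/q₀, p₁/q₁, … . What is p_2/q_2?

Using pₖ = aₖpₖ₋₁ + pₖ₋₂, qₖ = aₖqₖ₋₁ + qₖ₋₂ (with p₋₁=1, p₋₂=0, q₋₁=0, q₋₂=1):
  k=0: a=19, p=19, q=1
  k=1: a=3, p=58, q=3
  k=2: a=2, p=135, q=7

135/7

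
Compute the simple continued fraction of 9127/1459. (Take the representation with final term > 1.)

9127 = 6·1459 + 373
1459 = 3·373 + 340
373 = 1·340 + 33
340 = 10·33 + 10
33 = 3·10 + 3
10 = 3·3 + 1
3 = 3·1 + 0  (stop)
So 9127/1459 = [6; 3, 1, 10, 3, 3, 3].

[6; 3, 1, 10, 3, 3, 3]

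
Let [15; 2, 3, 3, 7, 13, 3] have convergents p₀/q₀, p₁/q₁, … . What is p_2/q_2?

Using pₖ = aₖpₖ₋₁ + pₖ₋₂, qₖ = aₖqₖ₋₁ + qₖ₋₂ (with p₋₁=1, p₋₂=0, q₋₁=0, q₋₂=1):
  k=0: a=15, p=15, q=1
  k=1: a=2, p=31, q=2
  k=2: a=3, p=108, q=7

108/7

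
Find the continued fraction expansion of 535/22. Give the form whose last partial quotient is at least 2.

[24; 3, 7]

535 = 24·22 + 7
22 = 3·7 + 1
7 = 7·1 + 0  (stop)
So 535/22 = [24; 3, 7].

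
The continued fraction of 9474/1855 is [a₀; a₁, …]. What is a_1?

9

9474 = 5·1855 + 199   →  a_0 = 5
1855 = 9·199 + 64   →  a_1 = 9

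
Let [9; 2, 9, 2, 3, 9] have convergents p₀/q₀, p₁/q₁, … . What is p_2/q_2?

180/19

Using pₖ = aₖpₖ₋₁ + pₖ₋₂, qₖ = aₖqₖ₋₁ + qₖ₋₂ (with p₋₁=1, p₋₂=0, q₋₁=0, q₋₂=1):
  k=0: a=9, p=9, q=1
  k=1: a=2, p=19, q=2
  k=2: a=9, p=180, q=19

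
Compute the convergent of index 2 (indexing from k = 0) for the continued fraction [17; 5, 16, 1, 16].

Using pₖ = aₖpₖ₋₁ + pₖ₋₂, qₖ = aₖqₖ₋₁ + qₖ₋₂ (with p₋₁=1, p₋₂=0, q₋₁=0, q₋₂=1):
  k=0: a=17, p=17, q=1
  k=1: a=5, p=86, q=5
  k=2: a=16, p=1393, q=81

1393/81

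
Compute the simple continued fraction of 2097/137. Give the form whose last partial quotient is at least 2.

[15; 3, 3, 1, 4, 2]

2097 = 15×137 + 42
137 = 3×42 + 11
42 = 3×11 + 9
11 = 1×9 + 2
9 = 4×2 + 1
2 = 2×1 + 0  (stop)
So 2097/137 = [15; 3, 3, 1, 4, 2].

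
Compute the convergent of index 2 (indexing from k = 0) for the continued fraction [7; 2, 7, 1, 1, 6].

Using pₖ = aₖpₖ₋₁ + pₖ₋₂, qₖ = aₖqₖ₋₁ + qₖ₋₂ (with p₋₁=1, p₋₂=0, q₋₁=0, q₋₂=1):
  k=0: a=7, p=7, q=1
  k=1: a=2, p=15, q=2
  k=2: a=7, p=112, q=15

112/15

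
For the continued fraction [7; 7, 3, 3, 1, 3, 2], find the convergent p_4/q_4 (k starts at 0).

Using pₖ = aₖpₖ₋₁ + pₖ₋₂, qₖ = aₖqₖ₋₁ + qₖ₋₂ (with p₋₁=1, p₋₂=0, q₋₁=0, q₋₂=1):
  k=0: a=7, p=7, q=1
  k=1: a=7, p=50, q=7
  k=2: a=3, p=157, q=22
  k=3: a=3, p=521, q=73
  k=4: a=1, p=678, q=95

678/95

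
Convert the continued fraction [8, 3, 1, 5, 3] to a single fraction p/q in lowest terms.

603/73

Using pₖ = aₖpₖ₋₁ + pₖ₋₂ and qₖ = aₖqₖ₋₁ + qₖ₋₂:
  k=0: a=8, p=8, q=1
  k=1: a=3, p=25, q=3
  k=2: a=1, p=33, q=4
  k=3: a=5, p=190, q=23
  k=4: a=3, p=603, q=73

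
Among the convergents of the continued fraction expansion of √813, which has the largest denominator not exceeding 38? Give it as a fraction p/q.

1055/37

√813 = [28; 1, 1, 18, 1, 1, 56, …] (period length 6).
Convergents:
  p_0/q_0 = 28/1
  p_1/q_1 = 29/1
  p_2/q_2 = 57/2
  p_3/q_3 = 1055/37
  p_4/q_4 = 1112/39
q_3 = 37 ≤ 38 < 39 = q_4, so the answer is 1055/37.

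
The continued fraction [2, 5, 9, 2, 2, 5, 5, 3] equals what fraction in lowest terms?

47149/21472

Using pₖ = aₖpₖ₋₁ + pₖ₋₂ and qₖ = aₖqₖ₋₁ + qₖ₋₂:
  k=0: a=2, p=2, q=1
  k=1: a=5, p=11, q=5
  k=2: a=9, p=101, q=46
  k=3: a=2, p=213, q=97
  k=4: a=2, p=527, q=240
  k=5: a=5, p=2848, q=1297
  k=6: a=5, p=14767, q=6725
  k=7: a=3, p=47149, q=21472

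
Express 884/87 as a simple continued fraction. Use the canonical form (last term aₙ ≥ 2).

[10; 6, 4, 1, 2]

884 = 10×87 + 14
87 = 6×14 + 3
14 = 4×3 + 2
3 = 1×2 + 1
2 = 2×1 + 0  (stop)
So 884/87 = [10; 6, 4, 1, 2].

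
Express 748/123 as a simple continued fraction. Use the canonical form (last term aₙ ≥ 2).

748 = 6×123 + 10
123 = 12×10 + 3
10 = 3×3 + 1
3 = 3×1 + 0  (stop)
So 748/123 = [6; 12, 3, 3].

[6; 12, 3, 3]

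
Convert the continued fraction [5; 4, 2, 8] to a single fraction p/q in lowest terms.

397/76

Fold from the inside: start with 8/1.
  2 + 1/8 = 17/8
  4 + 8/17 = 76/17
  5 + 17/76 = 397/76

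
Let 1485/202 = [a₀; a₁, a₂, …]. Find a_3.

1485 = 7·202 + 71   →  a_0 = 7
202 = 2·71 + 60   →  a_1 = 2
71 = 1·60 + 11   →  a_2 = 1
60 = 5·11 + 5   →  a_3 = 5

5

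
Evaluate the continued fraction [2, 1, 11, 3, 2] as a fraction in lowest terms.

Using pₖ = aₖpₖ₋₁ + pₖ₋₂ and qₖ = aₖqₖ₋₁ + qₖ₋₂:
  k=0: a=2, p=2, q=1
  k=1: a=1, p=3, q=1
  k=2: a=11, p=35, q=12
  k=3: a=3, p=108, q=37
  k=4: a=2, p=251, q=86

251/86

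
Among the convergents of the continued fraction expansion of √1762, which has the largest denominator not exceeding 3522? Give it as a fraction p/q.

146287/3485

√1762 = [41; 1, 40, 1, 82, …] (period length 4).
Convergents:
  p_0/q_0 = 41/1
  p_1/q_1 = 42/1
  p_2/q_2 = 1721/41
  p_3/q_3 = 1763/42
  p_4/q_4 = 146287/3485
  p_5/q_5 = 148050/3527
q_4 = 3485 ≤ 3522 < 3527 = q_5, so the answer is 146287/3485.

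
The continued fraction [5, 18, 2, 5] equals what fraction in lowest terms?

Using pₖ = aₖpₖ₋₁ + pₖ₋₂ and qₖ = aₖqₖ₋₁ + qₖ₋₂:
  k=0: a=5, p=5, q=1
  k=1: a=18, p=91, q=18
  k=2: a=2, p=187, q=37
  k=3: a=5, p=1026, q=203

1026/203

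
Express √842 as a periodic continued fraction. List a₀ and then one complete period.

[29; 58]

a₀ = ⌊√842⌋ = 29.
With m₀=0, d₀=1 and mₖ₊₁ = dₖaₖ − mₖ, dₖ₊₁ = (n − mₖ₊₁²)/dₖ, aₖ₊₁ = ⌊(a₀+mₖ₊₁)/dₖ₊₁⌋:
  k=1: m=29, d=1, a=58
d=1 and a=2a₀=58 at k=1, so the next step gives (m, d) = (29, 1) again — its k=1 value — and the period has length 1.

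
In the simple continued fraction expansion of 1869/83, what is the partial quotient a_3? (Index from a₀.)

13

1869 = 22·83 + 43   →  a_0 = 22
83 = 1·43 + 40   →  a_1 = 1
43 = 1·40 + 3   →  a_2 = 1
40 = 13·3 + 1   →  a_3 = 13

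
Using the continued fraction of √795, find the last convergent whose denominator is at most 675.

√795 = [28; 5, 9, 5, 56, …] (period length 4).
Convergents:
  p_0/q_0 = 28/1
  p_1/q_1 = 141/5
  p_2/q_2 = 1297/46
  p_3/q_3 = 6626/235
  p_4/q_4 = 372353/13206
q_3 = 235 ≤ 675 < 13206 = q_4, so the answer is 6626/235.

6626/235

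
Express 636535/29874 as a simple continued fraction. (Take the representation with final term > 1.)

[21; 3, 3, 1, 15, 3, 3, 14]

636535 = 21×29874 + 9181
29874 = 3×9181 + 2331
9181 = 3×2331 + 2188
2331 = 1×2188 + 143
2188 = 15×143 + 43
143 = 3×43 + 14
43 = 3×14 + 1
14 = 14×1 + 0  (stop)
So 636535/29874 = [21; 3, 3, 1, 15, 3, 3, 14].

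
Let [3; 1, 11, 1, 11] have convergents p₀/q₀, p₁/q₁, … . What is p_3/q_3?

Using pₖ = aₖpₖ₋₁ + pₖ₋₂, qₖ = aₖqₖ₋₁ + qₖ₋₂ (with p₋₁=1, p₋₂=0, q₋₁=0, q₋₂=1):
  k=0: a=3, p=3, q=1
  k=1: a=1, p=4, q=1
  k=2: a=11, p=47, q=12
  k=3: a=1, p=51, q=13

51/13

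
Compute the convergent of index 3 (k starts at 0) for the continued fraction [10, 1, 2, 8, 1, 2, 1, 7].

267/25

Using pₖ = aₖpₖ₋₁ + pₖ₋₂, qₖ = aₖqₖ₋₁ + qₖ₋₂ (with p₋₁=1, p₋₂=0, q₋₁=0, q₋₂=1):
  k=0: a=10, p=10, q=1
  k=1: a=1, p=11, q=1
  k=2: a=2, p=32, q=3
  k=3: a=8, p=267, q=25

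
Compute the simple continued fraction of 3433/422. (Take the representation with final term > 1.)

[8; 7, 2, 2, 11]

3433 = 8*422 + 57
422 = 7*57 + 23
57 = 2*23 + 11
23 = 2*11 + 1
11 = 11*1 + 0  (stop)
So 3433/422 = [8; 7, 2, 2, 11].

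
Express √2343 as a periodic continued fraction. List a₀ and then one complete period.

[48; 2, 2, 8, 2, 2, 96]

a₀ = ⌊√2343⌋ = 48.
With m₀=0, d₀=1 and mₖ₊₁ = dₖaₖ − mₖ, dₖ₊₁ = (n − mₖ₊₁²)/dₖ, aₖ₊₁ = ⌊(a₀+mₖ₊₁)/dₖ₊₁⌋:
  k=1: m=48, d=39, a=2
  k=2: m=30, d=37, a=2
  k=3: m=44, d=11, a=8
  k=4: m=44, d=37, a=2
  k=5: m=30, d=39, a=2
  k=6: m=48, d=1, a=96
d=1 and a=2a₀=96 at k=6, so the next step gives (m, d) = (48, 39) again — its k=1 value — and the period has length 6.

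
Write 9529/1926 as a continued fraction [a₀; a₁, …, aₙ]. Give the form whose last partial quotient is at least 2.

[4; 1, 18, 14, 2, 3]

9529 = 4×1926 + 1825
1926 = 1×1825 + 101
1825 = 18×101 + 7
101 = 14×7 + 3
7 = 2×3 + 1
3 = 3×1 + 0  (stop)
So 9529/1926 = [4; 1, 18, 14, 2, 3].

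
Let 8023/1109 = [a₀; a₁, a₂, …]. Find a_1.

8023 = 7·1109 + 260   →  a_0 = 7
1109 = 4·260 + 69   →  a_1 = 4

4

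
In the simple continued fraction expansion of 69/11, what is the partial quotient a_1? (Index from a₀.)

3

69 = 6·11 + 3   →  a_0 = 6
11 = 3·3 + 2   →  a_1 = 3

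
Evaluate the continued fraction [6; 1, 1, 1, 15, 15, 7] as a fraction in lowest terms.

33318/5003

Fold from the inside: start with 7/1.
  15 + 1/7 = 106/7
  15 + 7/106 = 1597/106
  1 + 106/1597 = 1703/1597
  1 + 1597/1703 = 3300/1703
  1 + 1703/3300 = 5003/3300
  6 + 3300/5003 = 33318/5003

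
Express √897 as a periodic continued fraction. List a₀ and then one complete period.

[29; 1, 18, 1, 58]

a₀ = ⌊√897⌋ = 29.
With m₀=0, d₀=1 and mₖ₊₁ = dₖaₖ − mₖ, dₖ₊₁ = (n − mₖ₊₁²)/dₖ, aₖ₊₁ = ⌊(a₀+mₖ₊₁)/dₖ₊₁⌋:
  k=1: m=29, d=56, a=1
  k=2: m=27, d=3, a=18
  k=3: m=27, d=56, a=1
  k=4: m=29, d=1, a=58
d=1 and a=2a₀=58 at k=4, so the next step gives (m, d) = (29, 56) again — its k=1 value — and the period has length 4.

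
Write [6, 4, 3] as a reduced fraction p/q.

Fold from the inside: start with 3/1.
  4 + 1/3 = 13/3
  6 + 3/13 = 81/13

81/13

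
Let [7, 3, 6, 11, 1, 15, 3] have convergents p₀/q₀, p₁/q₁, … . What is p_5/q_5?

Using pₖ = aₖpₖ₋₁ + pₖ₋₂, qₖ = aₖqₖ₋₁ + qₖ₋₂ (with p₋₁=1, p₋₂=0, q₋₁=0, q₋₂=1):
  k=0: a=7, p=7, q=1
  k=1: a=3, p=22, q=3
  k=2: a=6, p=139, q=19
  k=3: a=11, p=1551, q=212
  k=4: a=1, p=1690, q=231
  k=5: a=15, p=26901, q=3677

26901/3677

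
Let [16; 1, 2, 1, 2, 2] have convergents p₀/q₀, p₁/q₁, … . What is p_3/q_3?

Using pₖ = aₖpₖ₋₁ + pₖ₋₂, qₖ = aₖqₖ₋₁ + qₖ₋₂ (with p₋₁=1, p₋₂=0, q₋₁=0, q₋₂=1):
  k=0: a=16, p=16, q=1
  k=1: a=1, p=17, q=1
  k=2: a=2, p=50, q=3
  k=3: a=1, p=67, q=4

67/4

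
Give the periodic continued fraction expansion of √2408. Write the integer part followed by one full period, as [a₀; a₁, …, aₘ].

[49; 14, 98]

a₀ = ⌊√2408⌋ = 49.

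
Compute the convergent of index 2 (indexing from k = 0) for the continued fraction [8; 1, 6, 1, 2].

62/7

Using pₖ = aₖpₖ₋₁ + pₖ₋₂, qₖ = aₖqₖ₋₁ + qₖ₋₂ (with p₋₁=1, p₋₂=0, q₋₁=0, q₋₂=1):
  k=0: a=8, p=8, q=1
  k=1: a=1, p=9, q=1
  k=2: a=6, p=62, q=7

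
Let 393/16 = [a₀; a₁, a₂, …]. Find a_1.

393 = 24·16 + 9   →  a_0 = 24
16 = 1·9 + 7   →  a_1 = 1

1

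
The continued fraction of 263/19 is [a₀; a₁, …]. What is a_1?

1

263 = 13·19 + 16   →  a_0 = 13
19 = 1·16 + 3   →  a_1 = 1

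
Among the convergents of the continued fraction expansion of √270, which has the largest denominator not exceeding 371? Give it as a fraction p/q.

√270 = [16; 2, 3, 6, 3, 2, 32, …] (period length 6).
Convergents:
  p_0/q_0 = 16/1
  p_1/q_1 = 33/2
  p_2/q_2 = 115/7
  p_3/q_3 = 723/44
  p_4/q_4 = 2284/139
  p_5/q_5 = 5291/322
  p_6/q_6 = 171596/10443
q_5 = 322 ≤ 371 < 10443 = q_6, so the answer is 5291/322.

5291/322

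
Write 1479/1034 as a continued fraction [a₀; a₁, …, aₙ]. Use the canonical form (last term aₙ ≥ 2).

[1; 2, 3, 11, 13]

1479 = 1*1034 + 445
1034 = 2*445 + 144
445 = 3*144 + 13
144 = 11*13 + 1
13 = 13*1 + 0  (stop)
So 1479/1034 = [1; 2, 3, 11, 13].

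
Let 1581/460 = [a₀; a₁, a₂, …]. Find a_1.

2

1581 = 3·460 + 201   →  a_0 = 3
460 = 2·201 + 58   →  a_1 = 2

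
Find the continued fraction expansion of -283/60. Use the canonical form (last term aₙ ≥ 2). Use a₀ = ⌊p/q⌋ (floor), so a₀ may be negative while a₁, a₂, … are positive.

-283 = -5·60 + 17
60 = 3·17 + 9
17 = 1·9 + 8
9 = 1·8 + 1
8 = 8·1 + 0  (stop)
So -283/60 = [-5; 3, 1, 1, 8].

[-5; 3, 1, 1, 8]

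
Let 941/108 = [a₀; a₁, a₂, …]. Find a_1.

1

941 = 8·108 + 77   →  a_0 = 8
108 = 1·77 + 31   →  a_1 = 1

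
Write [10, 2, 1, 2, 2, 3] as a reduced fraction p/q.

Using pₖ = aₖpₖ₋₁ + pₖ₋₂ and qₖ = aₖqₖ₋₁ + qₖ₋₂:
  k=0: a=10, p=10, q=1
  k=1: a=2, p=21, q=2
  k=2: a=1, p=31, q=3
  k=3: a=2, p=83, q=8
  k=4: a=2, p=197, q=19
  k=5: a=3, p=674, q=65

674/65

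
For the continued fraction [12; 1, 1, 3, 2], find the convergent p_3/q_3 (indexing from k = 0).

Using pₖ = aₖpₖ₋₁ + pₖ₋₂, qₖ = aₖqₖ₋₁ + qₖ₋₂ (with p₋₁=1, p₋₂=0, q₋₁=0, q₋₂=1):
  k=0: a=12, p=12, q=1
  k=1: a=1, p=13, q=1
  k=2: a=1, p=25, q=2
  k=3: a=3, p=88, q=7

88/7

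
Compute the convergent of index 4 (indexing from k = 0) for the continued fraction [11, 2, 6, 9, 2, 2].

2877/251

Using pₖ = aₖpₖ₋₁ + pₖ₋₂, qₖ = aₖqₖ₋₁ + qₖ₋₂ (with p₋₁=1, p₋₂=0, q₋₁=0, q₋₂=1):
  k=0: a=11, p=11, q=1
  k=1: a=2, p=23, q=2
  k=2: a=6, p=149, q=13
  k=3: a=9, p=1364, q=119
  k=4: a=2, p=2877, q=251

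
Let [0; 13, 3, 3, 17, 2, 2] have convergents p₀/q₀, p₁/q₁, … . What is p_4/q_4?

173/2301

Using pₖ = aₖpₖ₋₁ + pₖ₋₂, qₖ = aₖqₖ₋₁ + qₖ₋₂ (with p₋₁=1, p₋₂=0, q₋₁=0, q₋₂=1):
  k=0: a=0, p=0, q=1
  k=1: a=13, p=1, q=13
  k=2: a=3, p=3, q=40
  k=3: a=3, p=10, q=133
  k=4: a=17, p=173, q=2301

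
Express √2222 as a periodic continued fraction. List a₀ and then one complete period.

[47; 7, 4, 7, 94]

a₀ = ⌊√2222⌋ = 47.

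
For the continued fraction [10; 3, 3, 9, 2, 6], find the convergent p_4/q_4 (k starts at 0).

Using pₖ = aₖpₖ₋₁ + pₖ₋₂, qₖ = aₖqₖ₋₁ + qₖ₋₂ (with p₋₁=1, p₋₂=0, q₋₁=0, q₋₂=1):
  k=0: a=10, p=10, q=1
  k=1: a=3, p=31, q=3
  k=2: a=3, p=103, q=10
  k=3: a=9, p=958, q=93
  k=4: a=2, p=2019, q=196

2019/196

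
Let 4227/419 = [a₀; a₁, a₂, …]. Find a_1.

4227 = 10·419 + 37   →  a_0 = 10
419 = 11·37 + 12   →  a_1 = 11

11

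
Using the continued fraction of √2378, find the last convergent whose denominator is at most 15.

√2378 = [48; 1, 3, 3, 1, 96, …] (period length 5).
Convergents:
  p_0/q_0 = 48/1
  p_1/q_1 = 49/1
  p_2/q_2 = 195/4
  p_3/q_3 = 634/13
  p_4/q_4 = 829/17
q_3 = 13 ≤ 15 < 17 = q_4, so the answer is 634/13.

634/13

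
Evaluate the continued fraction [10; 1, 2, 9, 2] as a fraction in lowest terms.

630/59

Using pₖ = aₖpₖ₋₁ + pₖ₋₂ and qₖ = aₖqₖ₋₁ + qₖ₋₂:
  k=0: a=10, p=10, q=1
  k=1: a=1, p=11, q=1
  k=2: a=2, p=32, q=3
  k=3: a=9, p=299, q=28
  k=4: a=2, p=630, q=59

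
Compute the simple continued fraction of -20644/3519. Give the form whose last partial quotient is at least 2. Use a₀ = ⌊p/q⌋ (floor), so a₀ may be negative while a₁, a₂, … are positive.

-20644 = -6·3519 + 470
3519 = 7·470 + 229
470 = 2·229 + 12
229 = 19·12 + 1
12 = 12·1 + 0  (stop)
So -20644/3519 = [-6; 7, 2, 19, 12].

[-6; 7, 2, 19, 12]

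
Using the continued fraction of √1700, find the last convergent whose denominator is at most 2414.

√1700 = [41; 4, 3, 20, 3, 4, 82, …] (period length 6).
Convergents:
  p_0/q_0 = 41/1
  p_1/q_1 = 165/4
  p_2/q_2 = 536/13
  p_3/q_3 = 10885/264
  p_4/q_4 = 33191/805
  p_5/q_5 = 143649/3484
q_4 = 805 ≤ 2414 < 3484 = q_5, so the answer is 33191/805.

33191/805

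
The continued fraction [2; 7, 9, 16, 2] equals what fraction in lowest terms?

Using pₖ = aₖpₖ₋₁ + pₖ₋₂ and qₖ = aₖqₖ₋₁ + qₖ₋₂:
  k=0: a=2, p=2, q=1
  k=1: a=7, p=15, q=7
  k=2: a=9, p=137, q=64
  k=3: a=16, p=2207, q=1031
  k=4: a=2, p=4551, q=2126

4551/2126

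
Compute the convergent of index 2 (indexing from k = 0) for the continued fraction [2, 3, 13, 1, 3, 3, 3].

93/40

Using pₖ = aₖpₖ₋₁ + pₖ₋₂, qₖ = aₖqₖ₋₁ + qₖ₋₂ (with p₋₁=1, p₋₂=0, q₋₁=0, q₋₂=1):
  k=0: a=2, p=2, q=1
  k=1: a=3, p=7, q=3
  k=2: a=13, p=93, q=40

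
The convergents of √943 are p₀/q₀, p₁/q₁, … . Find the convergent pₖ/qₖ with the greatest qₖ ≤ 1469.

√943 = [30; 1, 2, 2, 2, 1, 60, …] (period length 6).
Convergents:
  p_0/q_0 = 30/1
  p_1/q_1 = 31/1
  p_2/q_2 = 92/3
  p_3/q_3 = 215/7
  p_4/q_4 = 522/17
  p_5/q_5 = 737/24
  p_6/q_6 = 44742/1457
  p_7/q_7 = 45479/1481
q_6 = 1457 ≤ 1469 < 1481 = q_7, so the answer is 44742/1457.

44742/1457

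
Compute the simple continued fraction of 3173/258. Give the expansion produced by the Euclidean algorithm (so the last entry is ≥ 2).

[12; 3, 2, 1, 5, 1, 3]

3173 = 12*258 + 77
258 = 3*77 + 27
77 = 2*27 + 23
27 = 1*23 + 4
23 = 5*4 + 3
4 = 1*3 + 1
3 = 3*1 + 0  (stop)
So 3173/258 = [12; 3, 2, 1, 5, 1, 3].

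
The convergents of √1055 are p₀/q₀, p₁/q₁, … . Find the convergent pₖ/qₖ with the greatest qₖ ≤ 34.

812/25

√1055 = [32; 2, 12, 2, 64, …] (period length 4).
Convergents:
  p_0/q_0 = 32/1
  p_1/q_1 = 65/2
  p_2/q_2 = 812/25
  p_3/q_3 = 1689/52
q_2 = 25 ≤ 34 < 52 = q_3, so the answer is 812/25.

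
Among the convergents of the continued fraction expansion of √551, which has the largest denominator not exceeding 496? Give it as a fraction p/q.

8380/357

√551 = [23; 2, 8, 1, 8, 2, 46, …] (period length 6).
Convergents:
  p_0/q_0 = 23/1
  p_1/q_1 = 47/2
  p_2/q_2 = 399/17
  p_3/q_3 = 446/19
  p_4/q_4 = 3967/169
  p_5/q_5 = 8380/357
  p_6/q_6 = 389447/16591
q_5 = 357 ≤ 496 < 16591 = q_6, so the answer is 8380/357.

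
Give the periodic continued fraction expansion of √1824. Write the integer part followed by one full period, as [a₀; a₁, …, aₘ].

a₀ = ⌊√1824⌋ = 42.
With m₀=0, d₀=1 and mₖ₊₁ = dₖaₖ − mₖ, dₖ₊₁ = (n − mₖ₊₁²)/dₖ, aₖ₊₁ = ⌊(a₀+mₖ₊₁)/dₖ₊₁⌋:
  k=1: m=42, d=60, a=1
  k=2: m=18, d=25, a=2
  k=3: m=32, d=32, a=2
  k=4: m=32, d=25, a=2
  k=5: m=18, d=60, a=1
  k=6: m=42, d=1, a=84
d=1 and a=2a₀=84 at k=6, so the next step gives (m, d) = (42, 60) again — its k=1 value — and the period has length 6.

[42; 1, 2, 2, 2, 1, 84]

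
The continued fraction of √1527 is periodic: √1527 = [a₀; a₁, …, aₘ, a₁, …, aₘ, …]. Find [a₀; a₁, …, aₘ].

[39; 13, 78]

a₀ = ⌊√1527⌋ = 39.
With m₀=0, d₀=1 and mₖ₊₁ = dₖaₖ − mₖ, dₖ₊₁ = (n − mₖ₊₁²)/dₖ, aₖ₊₁ = ⌊(a₀+mₖ₊₁)/dₖ₊₁⌋:
  k=1: m=39, d=6, a=13
  k=2: m=39, d=1, a=78
d=1 and a=2a₀=78 at k=2, so the next step gives (m, d) = (39, 6) again — its k=1 value — and the period has length 2.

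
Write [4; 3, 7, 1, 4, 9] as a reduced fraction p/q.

Using pₖ = aₖpₖ₋₁ + pₖ₋₂ and qₖ = aₖqₖ₋₁ + qₖ₋₂:
  k=0: a=4, p=4, q=1
  k=1: a=3, p=13, q=3
  k=2: a=7, p=95, q=22
  k=3: a=1, p=108, q=25
  k=4: a=4, p=527, q=122
  k=5: a=9, p=4851, q=1123

4851/1123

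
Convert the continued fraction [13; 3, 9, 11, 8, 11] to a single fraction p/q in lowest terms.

372830/27987

Fold from the inside: start with 11/1.
  8 + 1/11 = 89/11
  11 + 11/89 = 990/89
  9 + 89/990 = 8999/990
  3 + 990/8999 = 27987/8999
  13 + 8999/27987 = 372830/27987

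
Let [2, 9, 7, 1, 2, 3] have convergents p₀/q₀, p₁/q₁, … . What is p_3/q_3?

154/73

Using pₖ = aₖpₖ₋₁ + pₖ₋₂, qₖ = aₖqₖ₋₁ + qₖ₋₂ (with p₋₁=1, p₋₂=0, q₋₁=0, q₋₂=1):
  k=0: a=2, p=2, q=1
  k=1: a=9, p=19, q=9
  k=2: a=7, p=135, q=64
  k=3: a=1, p=154, q=73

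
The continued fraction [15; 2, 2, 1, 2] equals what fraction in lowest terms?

293/19

Fold from the inside: start with 2/1.
  1 + 1/2 = 3/2
  2 + 2/3 = 8/3
  2 + 3/8 = 19/8
  15 + 8/19 = 293/19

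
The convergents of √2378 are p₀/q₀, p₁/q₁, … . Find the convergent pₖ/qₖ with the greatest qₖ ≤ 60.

√2378 = [48; 1, 3, 3, 1, 96, …] (period length 5).
Convergents:
  p_0/q_0 = 48/1
  p_1/q_1 = 49/1
  p_2/q_2 = 195/4
  p_3/q_3 = 634/13
  p_4/q_4 = 829/17
  p_5/q_5 = 80218/1645
q_4 = 17 ≤ 60 < 1645 = q_5, so the answer is 829/17.

829/17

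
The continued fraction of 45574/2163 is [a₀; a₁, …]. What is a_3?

12

45574 = 21·2163 + 151   →  a_0 = 21
2163 = 14·151 + 49   →  a_1 = 14
151 = 3·49 + 4   →  a_2 = 3
49 = 12·4 + 1   →  a_3 = 12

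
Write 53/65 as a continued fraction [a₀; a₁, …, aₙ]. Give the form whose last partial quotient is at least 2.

[0; 1, 4, 2, 2, 2]

53 = 0×65 + 53
65 = 1×53 + 12
53 = 4×12 + 5
12 = 2×5 + 2
5 = 2×2 + 1
2 = 2×1 + 0  (stop)
So 53/65 = [0; 1, 4, 2, 2, 2].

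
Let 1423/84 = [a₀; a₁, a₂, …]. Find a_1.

1423 = 16·84 + 79   →  a_0 = 16
84 = 1·79 + 5   →  a_1 = 1

1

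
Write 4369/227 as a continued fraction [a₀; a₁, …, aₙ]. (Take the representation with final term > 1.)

[19; 4, 18, 1, 2]

4369 = 19·227 + 56
227 = 4·56 + 3
56 = 18·3 + 2
3 = 1·2 + 1
2 = 2·1 + 0  (stop)
So 4369/227 = [19; 4, 18, 1, 2].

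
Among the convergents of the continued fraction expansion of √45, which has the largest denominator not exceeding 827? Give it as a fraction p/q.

√45 = [6; 1, 2, 2, 2, 1, 12, …] (period length 6).
Convergents:
  p_0/q_0 = 6/1
  p_1/q_1 = 7/1
  p_2/q_2 = 20/3
  p_3/q_3 = 47/7
  p_4/q_4 = 114/17
  p_5/q_5 = 161/24
  p_6/q_6 = 2046/305
  p_7/q_7 = 2207/329
  p_8/q_8 = 6460/963
q_7 = 329 ≤ 827 < 963 = q_8, so the answer is 2207/329.

2207/329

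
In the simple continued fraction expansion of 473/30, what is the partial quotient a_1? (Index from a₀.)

473 = 15·30 + 23   →  a_0 = 15
30 = 1·23 + 7   →  a_1 = 1

1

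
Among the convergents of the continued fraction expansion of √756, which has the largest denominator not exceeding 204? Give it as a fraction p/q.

√756 = [27; 2, 54, …] (period length 2).
Convergents:
  p_0/q_0 = 27/1
  p_1/q_1 = 55/2
  p_2/q_2 = 2997/109
  p_3/q_3 = 6049/220
q_2 = 109 ≤ 204 < 220 = q_3, so the answer is 2997/109.

2997/109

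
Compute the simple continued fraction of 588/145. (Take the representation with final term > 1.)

[4; 18, 8]

588 = 4*145 + 8
145 = 18*8 + 1
8 = 8*1 + 0  (stop)
So 588/145 = [4; 18, 8].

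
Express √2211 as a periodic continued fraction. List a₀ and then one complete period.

[47; 47, 94]

a₀ = ⌊√2211⌋ = 47.
With m₀=0, d₀=1 and mₖ₊₁ = dₖaₖ − mₖ, dₖ₊₁ = (n − mₖ₊₁²)/dₖ, aₖ₊₁ = ⌊(a₀+mₖ₊₁)/dₖ₊₁⌋:
  k=1: m=47, d=2, a=47
  k=2: m=47, d=1, a=94
d=1 and a=2a₀=94 at k=2, so the next step gives (m, d) = (47, 2) again — its k=1 value — and the period has length 2.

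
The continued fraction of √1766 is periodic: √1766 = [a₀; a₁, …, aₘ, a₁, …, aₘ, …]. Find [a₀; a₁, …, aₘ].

[42; 42, 84]

a₀ = ⌊√1766⌋ = 42.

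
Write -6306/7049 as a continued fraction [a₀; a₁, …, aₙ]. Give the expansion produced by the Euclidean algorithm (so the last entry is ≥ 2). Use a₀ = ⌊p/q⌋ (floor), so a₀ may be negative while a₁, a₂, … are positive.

-6306 = -1*7049 + 743
7049 = 9*743 + 362
743 = 2*362 + 19
362 = 19*19 + 1
19 = 19*1 + 0  (stop)
So -6306/7049 = [-1; 9, 2, 19, 19].

[-1; 9, 2, 19, 19]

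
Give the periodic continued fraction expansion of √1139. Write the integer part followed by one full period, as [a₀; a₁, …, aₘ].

a₀ = ⌊√1139⌋ = 33.
With m₀=0, d₀=1 and mₖ₊₁ = dₖaₖ − mₖ, dₖ₊₁ = (n − mₖ₊₁²)/dₖ, aₖ₊₁ = ⌊(a₀+mₖ₊₁)/dₖ₊₁⌋:
  k=1: m=33, d=50, a=1
  k=2: m=17, d=17, a=2
  k=3: m=17, d=50, a=1
  k=4: m=33, d=1, a=66
d=1 and a=2a₀=66 at k=4, so the next step gives (m, d) = (33, 50) again — its k=1 value — and the period has length 4.

[33; 1, 2, 1, 66]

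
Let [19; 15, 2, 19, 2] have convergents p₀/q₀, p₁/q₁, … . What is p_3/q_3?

Using pₖ = aₖpₖ₋₁ + pₖ₋₂, qₖ = aₖqₖ₋₁ + qₖ₋₂ (with p₋₁=1, p₋₂=0, q₋₁=0, q₋₂=1):
  k=0: a=19, p=19, q=1
  k=1: a=15, p=286, q=15
  k=2: a=2, p=591, q=31
  k=3: a=19, p=11515, q=604

11515/604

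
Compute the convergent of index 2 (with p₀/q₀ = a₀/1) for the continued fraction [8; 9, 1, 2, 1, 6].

81/10

Using pₖ = aₖpₖ₋₁ + pₖ₋₂, qₖ = aₖqₖ₋₁ + qₖ₋₂ (with p₋₁=1, p₋₂=0, q₋₁=0, q₋₂=1):
  k=0: a=8, p=8, q=1
  k=1: a=9, p=73, q=9
  k=2: a=1, p=81, q=10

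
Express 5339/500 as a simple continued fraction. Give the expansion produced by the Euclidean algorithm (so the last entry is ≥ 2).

5339 = 10*500 + 339
500 = 1*339 + 161
339 = 2*161 + 17
161 = 9*17 + 8
17 = 2*8 + 1
8 = 8*1 + 0  (stop)
So 5339/500 = [10; 1, 2, 9, 2, 8].

[10; 1, 2, 9, 2, 8]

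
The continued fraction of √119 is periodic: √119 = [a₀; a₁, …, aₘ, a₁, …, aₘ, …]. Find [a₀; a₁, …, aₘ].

a₀ = ⌊√119⌋ = 10.
With m₀=0, d₀=1 and mₖ₊₁ = dₖaₖ − mₖ, dₖ₊₁ = (n − mₖ₊₁²)/dₖ, aₖ₊₁ = ⌊(a₀+mₖ₊₁)/dₖ₊₁⌋:
  k=1: m=10, d=19, a=1
  k=2: m=9, d=2, a=9
  k=3: m=9, d=19, a=1
  k=4: m=10, d=1, a=20
d=1 and a=2a₀=20 at k=4, so the next step gives (m, d) = (10, 19) again — its k=1 value — and the period has length 4.

[10; 1, 9, 1, 20]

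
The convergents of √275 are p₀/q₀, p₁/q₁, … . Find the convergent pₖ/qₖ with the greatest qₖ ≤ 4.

√275 = [16; 1, 1, 2, 1, 1, 32, …] (period length 6).
Convergents:
  p_0/q_0 = 16/1
  p_1/q_1 = 17/1
  p_2/q_2 = 33/2
  p_3/q_3 = 83/5
q_2 = 2 ≤ 4 < 5 = q_3, so the answer is 33/2.

33/2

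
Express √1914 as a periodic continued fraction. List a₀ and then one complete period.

[43; 1, 2, 1, 86]

a₀ = ⌊√1914⌋ = 43.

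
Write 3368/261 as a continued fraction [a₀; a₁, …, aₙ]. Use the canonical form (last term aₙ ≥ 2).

[12; 1, 9, 2, 3, 1, 2]

3368 = 12·261 + 236
261 = 1·236 + 25
236 = 9·25 + 11
25 = 2·11 + 3
11 = 3·3 + 2
3 = 1·2 + 1
2 = 2·1 + 0  (stop)
So 3368/261 = [12; 1, 9, 2, 3, 1, 2].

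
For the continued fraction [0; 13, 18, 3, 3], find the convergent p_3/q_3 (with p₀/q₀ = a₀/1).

Using pₖ = aₖpₖ₋₁ + pₖ₋₂, qₖ = aₖqₖ₋₁ + qₖ₋₂ (with p₋₁=1, p₋₂=0, q₋₁=0, q₋₂=1):
  k=0: a=0, p=0, q=1
  k=1: a=13, p=1, q=13
  k=2: a=18, p=18, q=235
  k=3: a=3, p=55, q=718

55/718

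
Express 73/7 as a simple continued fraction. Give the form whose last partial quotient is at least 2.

73 = 10×7 + 3
7 = 2×3 + 1
3 = 3×1 + 0  (stop)
So 73/7 = [10; 2, 3].

[10; 2, 3]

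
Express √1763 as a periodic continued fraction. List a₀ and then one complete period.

a₀ = ⌊√1763⌋ = 41.
With m₀=0, d₀=1 and mₖ₊₁ = dₖaₖ − mₖ, dₖ₊₁ = (n − mₖ₊₁²)/dₖ, aₖ₊₁ = ⌊(a₀+mₖ₊₁)/dₖ₊₁⌋:
  k=1: m=41, d=82, a=1
  k=2: m=41, d=1, a=82
d=1 and a=2a₀=82 at k=2, so the next step gives (m, d) = (41, 82) again — its k=1 value — and the period has length 2.

[41; 1, 82]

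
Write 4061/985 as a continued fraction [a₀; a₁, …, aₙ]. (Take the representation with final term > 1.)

[4; 8, 7, 8, 2]

4061 = 4*985 + 121
985 = 8*121 + 17
121 = 7*17 + 2
17 = 8*2 + 1
2 = 2*1 + 0  (stop)
So 4061/985 = [4; 8, 7, 8, 2].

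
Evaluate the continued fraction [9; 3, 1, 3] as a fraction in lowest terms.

Fold from the inside: start with 3/1.
  1 + 1/3 = 4/3
  3 + 3/4 = 15/4
  9 + 4/15 = 139/15

139/15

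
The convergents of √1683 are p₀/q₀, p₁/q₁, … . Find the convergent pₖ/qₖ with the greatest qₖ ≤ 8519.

137965/3363

√1683 = [41; 41, 82, …] (period length 2).
Convergents:
  p_0/q_0 = 41/1
  p_1/q_1 = 1682/41
  p_2/q_2 = 137965/3363
  p_3/q_3 = 5658247/137924
q_2 = 3363 ≤ 8519 < 137924 = q_3, so the answer is 137965/3363.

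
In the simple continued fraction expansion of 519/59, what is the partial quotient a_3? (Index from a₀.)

519 = 8·59 + 47   →  a_0 = 8
59 = 1·47 + 12   →  a_1 = 1
47 = 3·12 + 11   →  a_2 = 3
12 = 1·11 + 1   →  a_3 = 1

1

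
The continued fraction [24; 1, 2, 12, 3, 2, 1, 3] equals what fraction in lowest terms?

Fold from the inside: start with 3/1.
  1 + 1/3 = 4/3
  2 + 3/4 = 11/4
  3 + 4/11 = 37/11
  12 + 11/37 = 455/37
  2 + 37/455 = 947/455
  1 + 455/947 = 1402/947
  24 + 947/1402 = 34595/1402

34595/1402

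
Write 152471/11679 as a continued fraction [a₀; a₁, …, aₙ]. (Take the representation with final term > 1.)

152471 = 13·11679 + 644
11679 = 18·644 + 87
644 = 7·87 + 35
87 = 2·35 + 17
35 = 2·17 + 1
17 = 17·1 + 0  (stop)
So 152471/11679 = [13; 18, 7, 2, 2, 17].

[13; 18, 7, 2, 2, 17]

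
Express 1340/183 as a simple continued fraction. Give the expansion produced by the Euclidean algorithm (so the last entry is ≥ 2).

1340 = 7·183 + 59
183 = 3·59 + 6
59 = 9·6 + 5
6 = 1·5 + 1
5 = 5·1 + 0  (stop)
So 1340/183 = [7; 3, 9, 1, 5].

[7; 3, 9, 1, 5]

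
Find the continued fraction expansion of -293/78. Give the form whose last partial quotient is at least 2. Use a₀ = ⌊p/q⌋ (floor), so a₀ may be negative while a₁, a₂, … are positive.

-293 = -4×78 + 19
78 = 4×19 + 2
19 = 9×2 + 1
2 = 2×1 + 0  (stop)
So -293/78 = [-4; 4, 9, 2].

[-4; 4, 9, 2]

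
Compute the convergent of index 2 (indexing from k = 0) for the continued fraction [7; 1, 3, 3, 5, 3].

Using pₖ = aₖpₖ₋₁ + pₖ₋₂, qₖ = aₖqₖ₋₁ + qₖ₋₂ (with p₋₁=1, p₋₂=0, q₋₁=0, q₋₂=1):
  k=0: a=7, p=7, q=1
  k=1: a=1, p=8, q=1
  k=2: a=3, p=31, q=4

31/4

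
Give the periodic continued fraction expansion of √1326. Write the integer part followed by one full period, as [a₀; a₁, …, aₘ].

[36; 2, 2, 2, 2, 2, 72]

a₀ = ⌊√1326⌋ = 36.
With m₀=0, d₀=1 and mₖ₊₁ = dₖaₖ − mₖ, dₖ₊₁ = (n − mₖ₊₁²)/dₖ, aₖ₊₁ = ⌊(a₀+mₖ₊₁)/dₖ₊₁⌋:
  k=1: m=36, d=30, a=2
  k=2: m=24, d=25, a=2
  k=3: m=26, d=26, a=2
  k=4: m=26, d=25, a=2
  k=5: m=24, d=30, a=2
  k=6: m=36, d=1, a=72
d=1 and a=2a₀=72 at k=6, so the next step gives (m, d) = (36, 30) again — its k=1 value — and the period has length 6.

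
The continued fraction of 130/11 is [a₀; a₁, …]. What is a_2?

130 = 11·11 + 9   →  a_0 = 11
11 = 1·9 + 2   →  a_1 = 1
9 = 4·2 + 1   →  a_2 = 4

4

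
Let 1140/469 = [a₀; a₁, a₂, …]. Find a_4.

3

1140 = 2·469 + 202   →  a_0 = 2
469 = 2·202 + 65   →  a_1 = 2
202 = 3·65 + 7   →  a_2 = 3
65 = 9·7 + 2   →  a_3 = 9
7 = 3·2 + 1   →  a_4 = 3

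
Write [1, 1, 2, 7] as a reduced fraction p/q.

Using pₖ = aₖpₖ₋₁ + pₖ₋₂ and qₖ = aₖqₖ₋₁ + qₖ₋₂:
  k=0: a=1, p=1, q=1
  k=1: a=1, p=2, q=1
  k=2: a=2, p=5, q=3
  k=3: a=7, p=37, q=22

37/22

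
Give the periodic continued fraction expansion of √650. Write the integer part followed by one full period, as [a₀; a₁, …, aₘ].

a₀ = ⌊√650⌋ = 25.
With m₀=0, d₀=1 and mₖ₊₁ = dₖaₖ − mₖ, dₖ₊₁ = (n − mₖ₊₁²)/dₖ, aₖ₊₁ = ⌊(a₀+mₖ₊₁)/dₖ₊₁⌋:
  k=1: m=25, d=25, a=2
  k=2: m=25, d=1, a=50
d=1 and a=2a₀=50 at k=2, so the next step gives (m, d) = (25, 25) again — its k=1 value — and the period has length 2.

[25; 2, 50]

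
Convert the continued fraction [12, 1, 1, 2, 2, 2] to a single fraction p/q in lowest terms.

Using pₖ = aₖpₖ₋₁ + pₖ₋₂ and qₖ = aₖqₖ₋₁ + qₖ₋₂:
  k=0: a=12, p=12, q=1
  k=1: a=1, p=13, q=1
  k=2: a=1, p=25, q=2
  k=3: a=2, p=63, q=5
  k=4: a=2, p=151, q=12
  k=5: a=2, p=365, q=29

365/29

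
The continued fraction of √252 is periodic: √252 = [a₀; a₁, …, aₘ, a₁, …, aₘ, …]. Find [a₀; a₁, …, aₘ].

a₀ = ⌊√252⌋ = 15.
With m₀=0, d₀=1 and mₖ₊₁ = dₖaₖ − mₖ, dₖ₊₁ = (n − mₖ₊₁²)/dₖ, aₖ₊₁ = ⌊(a₀+mₖ₊₁)/dₖ₊₁⌋:
  k=1: m=15, d=27, a=1
  k=2: m=12, d=4, a=6
  k=3: m=12, d=27, a=1
  k=4: m=15, d=1, a=30
d=1 and a=2a₀=30 at k=4, so the next step gives (m, d) = (15, 27) again — its k=1 value — and the period has length 4.

[15; 1, 6, 1, 30]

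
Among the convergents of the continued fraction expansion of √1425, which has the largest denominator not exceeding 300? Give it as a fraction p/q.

11287/299

√1425 = [37; 1, 2, 1, 74, …] (period length 4).
Convergents:
  p_0/q_0 = 37/1
  p_1/q_1 = 38/1
  p_2/q_2 = 113/3
  p_3/q_3 = 151/4
  p_4/q_4 = 11287/299
  p_5/q_5 = 11438/303
q_4 = 299 ≤ 300 < 303 = q_5, so the answer is 11287/299.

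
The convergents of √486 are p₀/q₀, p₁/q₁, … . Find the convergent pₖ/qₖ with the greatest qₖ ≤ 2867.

√486 = [22; 22, 44, …] (period length 2).
Convergents:
  p_0/q_0 = 22/1
  p_1/q_1 = 485/22
  p_2/q_2 = 21362/969
  p_3/q_3 = 470449/21340
q_2 = 969 ≤ 2867 < 21340 = q_3, so the answer is 21362/969.

21362/969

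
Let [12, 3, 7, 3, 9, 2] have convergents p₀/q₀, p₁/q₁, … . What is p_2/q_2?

Using pₖ = aₖpₖ₋₁ + pₖ₋₂, qₖ = aₖqₖ₋₁ + qₖ₋₂ (with p₋₁=1, p₋₂=0, q₋₁=0, q₋₂=1):
  k=0: a=12, p=12, q=1
  k=1: a=3, p=37, q=3
  k=2: a=7, p=271, q=22

271/22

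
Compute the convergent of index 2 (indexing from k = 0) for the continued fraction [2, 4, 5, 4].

47/21

Using pₖ = aₖpₖ₋₁ + pₖ₋₂, qₖ = aₖqₖ₋₁ + qₖ₋₂ (with p₋₁=1, p₋₂=0, q₋₁=0, q₋₂=1):
  k=0: a=2, p=2, q=1
  k=1: a=4, p=9, q=4
  k=2: a=5, p=47, q=21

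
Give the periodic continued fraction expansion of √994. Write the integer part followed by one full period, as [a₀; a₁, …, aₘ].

[31; 1, 1, 8, 1, 1, 62]

a₀ = ⌊√994⌋ = 31.
With m₀=0, d₀=1 and mₖ₊₁ = dₖaₖ − mₖ, dₖ₊₁ = (n − mₖ₊₁²)/dₖ, aₖ₊₁ = ⌊(a₀+mₖ₊₁)/dₖ₊₁⌋:
  k=1: m=31, d=33, a=1
  k=2: m=2, d=30, a=1
  k=3: m=28, d=7, a=8
  k=4: m=28, d=30, a=1
  k=5: m=2, d=33, a=1
  k=6: m=31, d=1, a=62
d=1 and a=2a₀=62 at k=6, so the next step gives (m, d) = (31, 33) again — its k=1 value — and the period has length 6.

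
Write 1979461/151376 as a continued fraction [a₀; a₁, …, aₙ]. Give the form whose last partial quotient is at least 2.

1979461 = 13*151376 + 11573
151376 = 13*11573 + 927
11573 = 12*927 + 449
927 = 2*449 + 29
449 = 15*29 + 14
29 = 2*14 + 1
14 = 14*1 + 0  (stop)
So 1979461/151376 = [13; 13, 12, 2, 15, 2, 14].

[13; 13, 12, 2, 15, 2, 14]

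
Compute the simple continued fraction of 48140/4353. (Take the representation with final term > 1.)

[11; 16, 1, 15, 16]

48140 = 11*4353 + 257
4353 = 16*257 + 241
257 = 1*241 + 16
241 = 15*16 + 1
16 = 16*1 + 0  (stop)
So 48140/4353 = [11; 16, 1, 15, 16].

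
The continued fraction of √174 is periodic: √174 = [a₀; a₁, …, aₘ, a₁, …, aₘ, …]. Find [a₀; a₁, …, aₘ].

[13; 5, 4, 5, 26]

a₀ = ⌊√174⌋ = 13.
With m₀=0, d₀=1 and mₖ₊₁ = dₖaₖ − mₖ, dₖ₊₁ = (n − mₖ₊₁²)/dₖ, aₖ₊₁ = ⌊(a₀+mₖ₊₁)/dₖ₊₁⌋:
  k=1: m=13, d=5, a=5
  k=2: m=12, d=6, a=4
  k=3: m=12, d=5, a=5
  k=4: m=13, d=1, a=26
d=1 and a=2a₀=26 at k=4, so the next step gives (m, d) = (13, 5) again — its k=1 value — and the period has length 4.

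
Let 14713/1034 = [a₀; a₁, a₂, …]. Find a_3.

14713 = 14·1034 + 237   →  a_0 = 14
1034 = 4·237 + 86   →  a_1 = 4
237 = 2·86 + 65   →  a_2 = 2
86 = 1·65 + 21   →  a_3 = 1

1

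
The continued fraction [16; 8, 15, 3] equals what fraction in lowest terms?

Using pₖ = aₖpₖ₋₁ + pₖ₋₂ and qₖ = aₖqₖ₋₁ + qₖ₋₂:
  k=0: a=16, p=16, q=1
  k=1: a=8, p=129, q=8
  k=2: a=15, p=1951, q=121
  k=3: a=3, p=5982, q=371

5982/371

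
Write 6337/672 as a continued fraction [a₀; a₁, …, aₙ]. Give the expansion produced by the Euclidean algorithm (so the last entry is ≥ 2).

[9; 2, 3, 13, 2, 3]

6337 = 9*672 + 289
672 = 2*289 + 94
289 = 3*94 + 7
94 = 13*7 + 3
7 = 2*3 + 1
3 = 3*1 + 0  (stop)
So 6337/672 = [9; 2, 3, 13, 2, 3].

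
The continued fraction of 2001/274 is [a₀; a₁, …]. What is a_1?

2001 = 7·274 + 83   →  a_0 = 7
274 = 3·83 + 25   →  a_1 = 3

3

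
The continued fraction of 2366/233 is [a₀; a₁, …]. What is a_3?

8

2366 = 10·233 + 36   →  a_0 = 10
233 = 6·36 + 17   →  a_1 = 6
36 = 2·17 + 2   →  a_2 = 2
17 = 8·2 + 1   →  a_3 = 8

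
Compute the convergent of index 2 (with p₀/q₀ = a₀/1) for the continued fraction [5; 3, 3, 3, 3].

53/10

Using pₖ = aₖpₖ₋₁ + pₖ₋₂, qₖ = aₖqₖ₋₁ + qₖ₋₂ (with p₋₁=1, p₋₂=0, q₋₁=0, q₋₂=1):
  k=0: a=5, p=5, q=1
  k=1: a=3, p=16, q=3
  k=2: a=3, p=53, q=10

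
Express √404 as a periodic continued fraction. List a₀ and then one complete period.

a₀ = ⌊√404⌋ = 20.
With m₀=0, d₀=1 and mₖ₊₁ = dₖaₖ − mₖ, dₖ₊₁ = (n − mₖ₊₁²)/dₖ, aₖ₊₁ = ⌊(a₀+mₖ₊₁)/dₖ₊₁⌋:
  k=1: m=20, d=4, a=10
  k=2: m=20, d=1, a=40
d=1 and a=2a₀=40 at k=2, so the next step gives (m, d) = (20, 4) again — its k=1 value — and the period has length 2.

[20; 10, 40]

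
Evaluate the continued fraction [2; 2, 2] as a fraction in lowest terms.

Fold from the inside: start with 2/1.
  2 + 1/2 = 5/2
  2 + 2/5 = 12/5

12/5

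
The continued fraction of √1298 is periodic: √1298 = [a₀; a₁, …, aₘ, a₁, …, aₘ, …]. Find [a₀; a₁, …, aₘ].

[36; 36, 72]

a₀ = ⌊√1298⌋ = 36.
With m₀=0, d₀=1 and mₖ₊₁ = dₖaₖ − mₖ, dₖ₊₁ = (n − mₖ₊₁²)/dₖ, aₖ₊₁ = ⌊(a₀+mₖ₊₁)/dₖ₊₁⌋:
  k=1: m=36, d=2, a=36
  k=2: m=36, d=1, a=72
d=1 and a=2a₀=72 at k=2, so the next step gives (m, d) = (36, 2) again — its k=1 value — and the period has length 2.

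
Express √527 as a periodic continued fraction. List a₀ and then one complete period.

a₀ = ⌊√527⌋ = 22.
With m₀=0, d₀=1 and mₖ₊₁ = dₖaₖ − mₖ, dₖ₊₁ = (n − mₖ₊₁²)/dₖ, aₖ₊₁ = ⌊(a₀+mₖ₊₁)/dₖ₊₁⌋:
  k=1: m=22, d=43, a=1
  k=2: m=21, d=2, a=21
  k=3: m=21, d=43, a=1
  k=4: m=22, d=1, a=44
d=1 and a=2a₀=44 at k=4, so the next step gives (m, d) = (22, 43) again — its k=1 value — and the period has length 4.

[22; 1, 21, 1, 44]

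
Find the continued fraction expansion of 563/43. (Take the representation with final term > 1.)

563 = 13*43 + 4
43 = 10*4 + 3
4 = 1*3 + 1
3 = 3*1 + 0  (stop)
So 563/43 = [13; 10, 1, 3].

[13; 10, 1, 3]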